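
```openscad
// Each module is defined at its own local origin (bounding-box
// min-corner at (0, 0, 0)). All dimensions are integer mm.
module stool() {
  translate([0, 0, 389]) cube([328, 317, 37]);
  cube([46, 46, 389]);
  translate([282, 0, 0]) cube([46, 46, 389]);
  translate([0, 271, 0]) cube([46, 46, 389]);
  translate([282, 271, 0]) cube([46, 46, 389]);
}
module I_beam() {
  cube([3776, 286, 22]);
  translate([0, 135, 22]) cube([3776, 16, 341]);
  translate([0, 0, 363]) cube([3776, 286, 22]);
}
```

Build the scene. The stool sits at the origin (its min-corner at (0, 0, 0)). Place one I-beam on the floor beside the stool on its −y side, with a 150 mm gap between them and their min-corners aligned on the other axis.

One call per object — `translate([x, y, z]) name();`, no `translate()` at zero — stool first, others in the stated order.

stool();
translate([0, -436, 0]) I_beam();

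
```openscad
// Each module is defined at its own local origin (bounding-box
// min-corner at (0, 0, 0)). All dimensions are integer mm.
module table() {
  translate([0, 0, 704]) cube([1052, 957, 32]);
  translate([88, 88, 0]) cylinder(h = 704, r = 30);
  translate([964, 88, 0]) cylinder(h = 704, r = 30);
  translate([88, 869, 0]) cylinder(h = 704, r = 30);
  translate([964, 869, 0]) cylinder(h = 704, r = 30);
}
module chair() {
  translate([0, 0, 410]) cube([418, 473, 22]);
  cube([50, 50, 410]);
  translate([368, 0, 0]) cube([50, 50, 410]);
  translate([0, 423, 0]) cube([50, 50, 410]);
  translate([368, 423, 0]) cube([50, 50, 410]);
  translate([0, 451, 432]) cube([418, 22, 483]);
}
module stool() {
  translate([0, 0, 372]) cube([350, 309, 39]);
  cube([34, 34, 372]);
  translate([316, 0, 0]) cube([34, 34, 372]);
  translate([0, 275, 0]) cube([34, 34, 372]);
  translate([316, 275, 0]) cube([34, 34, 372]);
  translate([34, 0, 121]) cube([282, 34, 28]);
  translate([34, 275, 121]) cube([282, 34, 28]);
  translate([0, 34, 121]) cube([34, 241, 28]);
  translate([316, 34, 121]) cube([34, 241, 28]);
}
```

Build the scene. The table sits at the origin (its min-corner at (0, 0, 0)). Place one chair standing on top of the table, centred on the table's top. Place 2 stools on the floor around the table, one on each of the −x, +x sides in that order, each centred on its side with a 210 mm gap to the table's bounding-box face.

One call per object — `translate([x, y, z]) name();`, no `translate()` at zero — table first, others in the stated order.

table();
translate([317, 242, 736]) chair();
translate([-560, 324, 0]) stool();
translate([1262, 324, 0]) stool();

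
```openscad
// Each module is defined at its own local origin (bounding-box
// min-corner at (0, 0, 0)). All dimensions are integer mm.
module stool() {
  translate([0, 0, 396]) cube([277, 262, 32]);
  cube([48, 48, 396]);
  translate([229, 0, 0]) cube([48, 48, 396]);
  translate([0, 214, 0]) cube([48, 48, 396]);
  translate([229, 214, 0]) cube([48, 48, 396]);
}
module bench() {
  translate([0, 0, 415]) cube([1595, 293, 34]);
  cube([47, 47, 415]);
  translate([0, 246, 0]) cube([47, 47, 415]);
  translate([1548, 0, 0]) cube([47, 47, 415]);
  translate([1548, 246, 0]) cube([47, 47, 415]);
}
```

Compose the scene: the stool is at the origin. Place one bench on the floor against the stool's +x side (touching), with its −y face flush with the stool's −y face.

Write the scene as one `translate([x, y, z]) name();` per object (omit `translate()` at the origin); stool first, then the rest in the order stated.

stool();
translate([277, 0, 0]) bench();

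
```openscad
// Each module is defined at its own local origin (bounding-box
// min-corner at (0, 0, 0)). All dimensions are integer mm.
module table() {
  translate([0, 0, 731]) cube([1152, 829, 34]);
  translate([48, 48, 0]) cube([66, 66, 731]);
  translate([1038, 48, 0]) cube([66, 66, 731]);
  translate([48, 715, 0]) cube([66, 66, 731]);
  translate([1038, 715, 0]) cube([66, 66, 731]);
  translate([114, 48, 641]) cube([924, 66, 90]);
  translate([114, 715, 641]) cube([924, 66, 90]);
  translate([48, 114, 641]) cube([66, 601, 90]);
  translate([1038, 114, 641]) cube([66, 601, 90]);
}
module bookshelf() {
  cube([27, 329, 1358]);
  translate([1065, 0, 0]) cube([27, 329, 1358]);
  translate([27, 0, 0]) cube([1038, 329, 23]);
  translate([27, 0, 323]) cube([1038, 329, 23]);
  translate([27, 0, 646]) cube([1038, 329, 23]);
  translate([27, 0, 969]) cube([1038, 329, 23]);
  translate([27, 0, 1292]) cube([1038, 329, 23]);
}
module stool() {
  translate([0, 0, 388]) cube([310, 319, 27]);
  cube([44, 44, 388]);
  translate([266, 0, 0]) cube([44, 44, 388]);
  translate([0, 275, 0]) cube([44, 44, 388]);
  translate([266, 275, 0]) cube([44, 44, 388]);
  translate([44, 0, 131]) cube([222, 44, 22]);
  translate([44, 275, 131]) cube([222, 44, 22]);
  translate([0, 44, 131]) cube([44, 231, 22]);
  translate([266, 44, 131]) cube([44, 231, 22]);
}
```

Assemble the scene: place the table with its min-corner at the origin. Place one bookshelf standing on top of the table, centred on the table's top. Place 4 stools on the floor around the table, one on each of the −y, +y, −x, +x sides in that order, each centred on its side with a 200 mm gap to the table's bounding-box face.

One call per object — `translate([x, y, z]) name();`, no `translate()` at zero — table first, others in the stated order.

table();
translate([30, 250, 765]) bookshelf();
translate([421, -519, 0]) stool();
translate([421, 1029, 0]) stool();
translate([-510, 255, 0]) stool();
translate([1352, 255, 0]) stool();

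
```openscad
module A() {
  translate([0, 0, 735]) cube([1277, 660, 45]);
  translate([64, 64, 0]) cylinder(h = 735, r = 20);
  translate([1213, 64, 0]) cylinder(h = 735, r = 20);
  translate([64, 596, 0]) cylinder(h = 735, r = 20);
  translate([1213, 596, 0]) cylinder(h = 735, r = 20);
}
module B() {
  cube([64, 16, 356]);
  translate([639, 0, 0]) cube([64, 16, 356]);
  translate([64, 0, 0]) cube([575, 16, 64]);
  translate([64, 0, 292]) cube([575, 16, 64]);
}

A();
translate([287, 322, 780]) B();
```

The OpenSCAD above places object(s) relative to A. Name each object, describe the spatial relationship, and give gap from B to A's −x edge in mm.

The picture frame's min-x is at 287; the table's min-x is 0; gap = 287 mm.

A is a table. B is a picture frame. The picture frame is on top of the table, centred. The gap from the picture frame to the table's −x edge is 287 mm.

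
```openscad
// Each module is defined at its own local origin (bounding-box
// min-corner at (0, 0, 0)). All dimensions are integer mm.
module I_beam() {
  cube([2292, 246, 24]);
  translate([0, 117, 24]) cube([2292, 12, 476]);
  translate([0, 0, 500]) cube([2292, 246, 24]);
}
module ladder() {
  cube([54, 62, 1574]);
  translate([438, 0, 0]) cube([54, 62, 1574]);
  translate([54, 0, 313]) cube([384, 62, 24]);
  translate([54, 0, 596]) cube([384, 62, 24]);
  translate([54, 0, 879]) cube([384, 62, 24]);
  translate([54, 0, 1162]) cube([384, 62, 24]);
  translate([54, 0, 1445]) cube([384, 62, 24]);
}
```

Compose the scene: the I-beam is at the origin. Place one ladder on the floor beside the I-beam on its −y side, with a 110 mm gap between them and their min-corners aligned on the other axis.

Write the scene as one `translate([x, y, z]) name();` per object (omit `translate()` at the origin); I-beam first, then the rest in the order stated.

I_beam();
translate([0, -172, 0]) ladder();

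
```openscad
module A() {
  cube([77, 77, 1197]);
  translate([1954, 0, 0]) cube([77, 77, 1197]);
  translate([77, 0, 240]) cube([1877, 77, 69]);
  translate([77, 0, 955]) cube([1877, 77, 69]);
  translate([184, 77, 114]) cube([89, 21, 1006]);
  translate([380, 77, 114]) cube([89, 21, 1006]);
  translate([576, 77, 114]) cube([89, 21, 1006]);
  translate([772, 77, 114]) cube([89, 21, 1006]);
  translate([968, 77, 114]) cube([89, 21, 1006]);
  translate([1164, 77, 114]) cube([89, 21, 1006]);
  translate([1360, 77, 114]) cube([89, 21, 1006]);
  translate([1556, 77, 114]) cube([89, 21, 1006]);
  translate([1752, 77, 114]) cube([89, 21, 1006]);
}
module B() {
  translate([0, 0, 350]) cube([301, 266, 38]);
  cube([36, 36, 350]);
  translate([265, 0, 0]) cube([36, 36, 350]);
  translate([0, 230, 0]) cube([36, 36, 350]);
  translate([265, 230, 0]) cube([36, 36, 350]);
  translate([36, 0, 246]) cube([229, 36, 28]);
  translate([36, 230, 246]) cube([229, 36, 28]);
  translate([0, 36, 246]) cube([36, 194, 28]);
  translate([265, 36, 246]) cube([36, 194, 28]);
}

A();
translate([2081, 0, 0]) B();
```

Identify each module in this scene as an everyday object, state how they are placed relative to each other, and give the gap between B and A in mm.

A is a fence section. B is a stool. The stool is on the floor beside the fence section on its +x side. The gap between the stool and the fence section is 50 mm.

The stool's nearest face is 50 mm from the fence section's +x face.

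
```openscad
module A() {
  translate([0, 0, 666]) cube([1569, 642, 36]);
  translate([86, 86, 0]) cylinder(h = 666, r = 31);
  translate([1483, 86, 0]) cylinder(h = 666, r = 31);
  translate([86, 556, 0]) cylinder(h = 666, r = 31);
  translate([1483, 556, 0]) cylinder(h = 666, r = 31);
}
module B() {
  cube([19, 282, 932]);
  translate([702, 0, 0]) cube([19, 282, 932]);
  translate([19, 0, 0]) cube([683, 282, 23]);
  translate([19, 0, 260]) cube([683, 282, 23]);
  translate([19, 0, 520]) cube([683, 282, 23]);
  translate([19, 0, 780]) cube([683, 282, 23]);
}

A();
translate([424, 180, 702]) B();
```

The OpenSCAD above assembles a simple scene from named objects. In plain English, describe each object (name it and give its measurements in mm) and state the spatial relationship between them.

A is a table with a 1569×642 mm rectangular top, 36 mm thick, top surface at z = 702 mm, supported by four round legs of 62 mm diameter, each leg's bounding box inset 55 mm from the nearest pair of top edges, running from the floor.

B is an open bookshelf. Two side panels, each 19 mm thick, 282 mm deep and 932 mm tall, stand 721 mm apart (outside-to-outside). Between them sit 4 shelves, each 23 mm thick and 282 mm deep, spanning the full gap between the sides. The bottom shelf rests on the floor (its underside at z = 0) and the clear gap between one shelf's top and the next shelf's underside is 237 mm.

The bookshelf is on top of the table, centred.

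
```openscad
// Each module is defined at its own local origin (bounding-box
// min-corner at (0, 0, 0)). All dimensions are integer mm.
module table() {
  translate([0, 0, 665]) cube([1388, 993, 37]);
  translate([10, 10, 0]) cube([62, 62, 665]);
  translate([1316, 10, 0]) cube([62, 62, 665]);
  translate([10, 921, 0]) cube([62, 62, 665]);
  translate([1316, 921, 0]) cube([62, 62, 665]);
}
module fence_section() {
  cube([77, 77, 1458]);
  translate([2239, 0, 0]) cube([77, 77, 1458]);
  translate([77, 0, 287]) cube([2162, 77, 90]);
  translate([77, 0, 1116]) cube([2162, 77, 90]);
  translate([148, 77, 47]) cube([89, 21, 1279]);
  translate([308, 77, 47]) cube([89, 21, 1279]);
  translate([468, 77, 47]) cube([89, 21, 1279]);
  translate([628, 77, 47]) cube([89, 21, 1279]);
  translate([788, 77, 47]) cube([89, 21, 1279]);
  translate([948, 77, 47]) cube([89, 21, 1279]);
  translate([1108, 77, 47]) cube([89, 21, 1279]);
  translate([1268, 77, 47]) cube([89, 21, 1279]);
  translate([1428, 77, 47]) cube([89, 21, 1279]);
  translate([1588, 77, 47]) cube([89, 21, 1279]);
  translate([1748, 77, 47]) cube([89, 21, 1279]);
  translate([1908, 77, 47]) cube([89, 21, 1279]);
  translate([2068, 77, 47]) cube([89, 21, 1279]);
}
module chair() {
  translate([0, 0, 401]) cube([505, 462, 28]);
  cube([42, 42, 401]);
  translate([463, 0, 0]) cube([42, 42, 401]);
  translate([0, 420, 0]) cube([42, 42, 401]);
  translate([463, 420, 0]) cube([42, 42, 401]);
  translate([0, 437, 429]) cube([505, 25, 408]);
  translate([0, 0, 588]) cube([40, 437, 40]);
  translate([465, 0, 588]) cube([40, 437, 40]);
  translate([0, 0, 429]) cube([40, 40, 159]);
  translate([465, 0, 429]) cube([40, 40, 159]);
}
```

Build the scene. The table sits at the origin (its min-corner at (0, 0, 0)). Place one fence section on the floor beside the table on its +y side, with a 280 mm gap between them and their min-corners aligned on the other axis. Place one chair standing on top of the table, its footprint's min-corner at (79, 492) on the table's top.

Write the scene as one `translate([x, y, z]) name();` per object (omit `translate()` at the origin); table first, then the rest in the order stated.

table();
translate([0, 1273, 0]) fence_section();
translate([79, 492, 702]) chair();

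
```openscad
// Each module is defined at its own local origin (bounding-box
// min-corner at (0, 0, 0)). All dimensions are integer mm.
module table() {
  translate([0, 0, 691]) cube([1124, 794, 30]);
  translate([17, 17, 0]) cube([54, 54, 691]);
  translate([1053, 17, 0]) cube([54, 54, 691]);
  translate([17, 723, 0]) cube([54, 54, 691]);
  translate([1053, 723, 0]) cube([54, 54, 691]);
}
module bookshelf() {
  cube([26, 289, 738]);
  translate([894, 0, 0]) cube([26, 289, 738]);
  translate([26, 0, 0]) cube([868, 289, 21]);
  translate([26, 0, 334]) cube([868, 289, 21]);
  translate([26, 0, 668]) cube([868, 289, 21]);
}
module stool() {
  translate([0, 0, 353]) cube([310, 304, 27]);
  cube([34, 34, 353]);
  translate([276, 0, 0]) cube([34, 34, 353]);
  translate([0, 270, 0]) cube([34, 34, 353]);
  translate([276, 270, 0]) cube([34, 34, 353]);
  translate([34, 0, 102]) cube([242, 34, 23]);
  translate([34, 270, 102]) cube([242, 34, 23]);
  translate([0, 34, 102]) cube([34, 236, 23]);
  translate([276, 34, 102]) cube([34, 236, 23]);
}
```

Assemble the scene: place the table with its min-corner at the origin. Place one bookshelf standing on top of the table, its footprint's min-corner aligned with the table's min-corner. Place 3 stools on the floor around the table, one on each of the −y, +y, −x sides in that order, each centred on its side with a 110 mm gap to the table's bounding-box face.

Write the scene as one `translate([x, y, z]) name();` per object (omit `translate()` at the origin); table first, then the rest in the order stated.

table();
translate([0, 0, 721]) bookshelf();
translate([407, -414, 0]) stool();
translate([407, 904, 0]) stool();
translate([-420, 245, 0]) stool();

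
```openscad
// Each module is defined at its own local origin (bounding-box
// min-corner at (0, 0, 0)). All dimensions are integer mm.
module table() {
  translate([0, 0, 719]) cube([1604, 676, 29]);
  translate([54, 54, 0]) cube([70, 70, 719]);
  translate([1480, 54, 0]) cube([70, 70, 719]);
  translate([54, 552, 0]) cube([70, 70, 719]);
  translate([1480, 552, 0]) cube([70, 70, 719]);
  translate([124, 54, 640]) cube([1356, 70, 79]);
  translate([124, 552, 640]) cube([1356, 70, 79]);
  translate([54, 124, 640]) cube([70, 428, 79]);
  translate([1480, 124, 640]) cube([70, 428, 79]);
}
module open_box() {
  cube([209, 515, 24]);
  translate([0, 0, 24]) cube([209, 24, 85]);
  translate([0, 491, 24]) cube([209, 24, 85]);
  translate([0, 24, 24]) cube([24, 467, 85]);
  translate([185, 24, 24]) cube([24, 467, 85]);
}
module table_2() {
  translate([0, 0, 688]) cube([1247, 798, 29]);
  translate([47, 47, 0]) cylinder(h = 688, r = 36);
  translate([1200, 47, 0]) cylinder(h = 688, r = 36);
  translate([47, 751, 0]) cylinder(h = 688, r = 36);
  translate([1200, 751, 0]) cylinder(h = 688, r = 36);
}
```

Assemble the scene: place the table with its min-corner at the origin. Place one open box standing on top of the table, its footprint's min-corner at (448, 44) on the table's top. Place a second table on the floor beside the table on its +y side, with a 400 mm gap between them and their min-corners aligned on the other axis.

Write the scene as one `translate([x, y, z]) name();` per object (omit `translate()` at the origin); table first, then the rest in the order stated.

table();
translate([448, 44, 748]) open_box();
translate([0, 1076, 0]) table_2();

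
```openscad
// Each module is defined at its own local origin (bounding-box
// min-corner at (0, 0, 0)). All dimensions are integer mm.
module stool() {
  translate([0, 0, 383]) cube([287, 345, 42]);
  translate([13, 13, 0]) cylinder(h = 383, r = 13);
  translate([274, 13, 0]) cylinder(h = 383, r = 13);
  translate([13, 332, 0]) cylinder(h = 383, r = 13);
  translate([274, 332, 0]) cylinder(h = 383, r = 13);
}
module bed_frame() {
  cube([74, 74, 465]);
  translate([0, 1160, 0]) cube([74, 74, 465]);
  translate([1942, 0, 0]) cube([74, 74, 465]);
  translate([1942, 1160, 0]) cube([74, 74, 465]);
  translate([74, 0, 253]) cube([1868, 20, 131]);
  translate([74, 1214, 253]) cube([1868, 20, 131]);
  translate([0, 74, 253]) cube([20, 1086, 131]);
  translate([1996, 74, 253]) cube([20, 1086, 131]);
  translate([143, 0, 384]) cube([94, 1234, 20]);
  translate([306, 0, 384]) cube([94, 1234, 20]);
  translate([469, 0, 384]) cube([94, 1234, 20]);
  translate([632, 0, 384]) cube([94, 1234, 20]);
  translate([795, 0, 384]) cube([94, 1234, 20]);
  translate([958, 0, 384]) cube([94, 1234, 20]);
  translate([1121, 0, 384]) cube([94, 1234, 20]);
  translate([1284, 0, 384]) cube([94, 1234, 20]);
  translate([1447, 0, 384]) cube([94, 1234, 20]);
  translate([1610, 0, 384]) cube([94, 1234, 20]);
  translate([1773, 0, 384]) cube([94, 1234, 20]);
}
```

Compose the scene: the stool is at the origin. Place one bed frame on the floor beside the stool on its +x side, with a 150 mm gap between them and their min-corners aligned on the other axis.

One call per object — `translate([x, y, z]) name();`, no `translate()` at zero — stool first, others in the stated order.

stool();
translate([437, 0, 0]) bed_frame();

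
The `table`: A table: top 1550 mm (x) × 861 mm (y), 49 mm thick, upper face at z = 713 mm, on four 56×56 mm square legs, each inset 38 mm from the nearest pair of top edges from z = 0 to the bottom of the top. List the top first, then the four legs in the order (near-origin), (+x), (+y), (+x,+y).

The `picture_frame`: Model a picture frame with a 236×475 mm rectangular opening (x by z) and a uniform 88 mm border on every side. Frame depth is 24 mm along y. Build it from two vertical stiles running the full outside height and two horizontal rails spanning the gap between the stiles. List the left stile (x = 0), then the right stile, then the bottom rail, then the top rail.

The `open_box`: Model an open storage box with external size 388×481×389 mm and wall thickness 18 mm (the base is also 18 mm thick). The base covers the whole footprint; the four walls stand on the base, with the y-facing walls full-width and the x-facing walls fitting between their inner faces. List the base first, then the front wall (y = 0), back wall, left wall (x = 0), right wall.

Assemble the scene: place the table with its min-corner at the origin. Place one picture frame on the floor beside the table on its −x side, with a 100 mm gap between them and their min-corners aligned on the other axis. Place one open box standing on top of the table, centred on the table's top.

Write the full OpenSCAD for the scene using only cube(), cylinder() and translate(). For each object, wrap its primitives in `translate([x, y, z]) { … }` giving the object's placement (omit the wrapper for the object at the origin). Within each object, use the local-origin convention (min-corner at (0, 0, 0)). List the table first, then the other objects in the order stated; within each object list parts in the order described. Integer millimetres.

translate([0, 0, 664]) cube([1550, 861, 49]);
translate([38, 38, 0]) cube([56, 56, 664]);
translate([1456, 38, 0]) cube([56, 56, 664]);
translate([38, 767, 0]) cube([56, 56, 664]);
translate([1456, 767, 0]) cube([56, 56, 664]);
translate([-512, 0, 0]) {
  cube([88, 24, 651]);
  translate([324, 0, 0]) cube([88, 24, 651]);
  translate([88, 0, 0]) cube([236, 24, 88]);
  translate([88, 0, 563]) cube([236, 24, 88]);
}
translate([581, 190, 713]) {
  cube([388, 481, 18]);
  translate([0, 0, 18]) cube([388, 18, 371]);
  translate([0, 463, 18]) cube([388, 18, 371]);
  translate([0, 18, 18]) cube([18, 445, 371]);
  translate([370, 18, 18]) cube([18, 445, 371]);
}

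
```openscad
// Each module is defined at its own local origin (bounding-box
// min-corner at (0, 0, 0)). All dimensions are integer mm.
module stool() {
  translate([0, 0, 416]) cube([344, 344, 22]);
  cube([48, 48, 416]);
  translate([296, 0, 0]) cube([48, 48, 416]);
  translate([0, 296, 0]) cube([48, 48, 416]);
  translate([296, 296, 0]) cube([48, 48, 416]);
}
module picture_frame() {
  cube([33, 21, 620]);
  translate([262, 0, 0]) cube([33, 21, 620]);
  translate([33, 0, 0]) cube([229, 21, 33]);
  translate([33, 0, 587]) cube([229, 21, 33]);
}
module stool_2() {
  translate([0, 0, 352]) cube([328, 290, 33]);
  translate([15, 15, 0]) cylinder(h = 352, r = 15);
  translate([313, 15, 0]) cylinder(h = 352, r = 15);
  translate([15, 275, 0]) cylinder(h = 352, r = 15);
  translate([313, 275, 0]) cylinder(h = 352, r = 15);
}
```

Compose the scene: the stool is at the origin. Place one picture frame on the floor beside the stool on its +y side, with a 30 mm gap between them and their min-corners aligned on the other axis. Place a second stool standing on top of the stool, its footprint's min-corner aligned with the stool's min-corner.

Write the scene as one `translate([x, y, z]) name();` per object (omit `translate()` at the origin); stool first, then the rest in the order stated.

stool();
translate([0, 374, 0]) picture_frame();
translate([0, 0, 438]) stool_2();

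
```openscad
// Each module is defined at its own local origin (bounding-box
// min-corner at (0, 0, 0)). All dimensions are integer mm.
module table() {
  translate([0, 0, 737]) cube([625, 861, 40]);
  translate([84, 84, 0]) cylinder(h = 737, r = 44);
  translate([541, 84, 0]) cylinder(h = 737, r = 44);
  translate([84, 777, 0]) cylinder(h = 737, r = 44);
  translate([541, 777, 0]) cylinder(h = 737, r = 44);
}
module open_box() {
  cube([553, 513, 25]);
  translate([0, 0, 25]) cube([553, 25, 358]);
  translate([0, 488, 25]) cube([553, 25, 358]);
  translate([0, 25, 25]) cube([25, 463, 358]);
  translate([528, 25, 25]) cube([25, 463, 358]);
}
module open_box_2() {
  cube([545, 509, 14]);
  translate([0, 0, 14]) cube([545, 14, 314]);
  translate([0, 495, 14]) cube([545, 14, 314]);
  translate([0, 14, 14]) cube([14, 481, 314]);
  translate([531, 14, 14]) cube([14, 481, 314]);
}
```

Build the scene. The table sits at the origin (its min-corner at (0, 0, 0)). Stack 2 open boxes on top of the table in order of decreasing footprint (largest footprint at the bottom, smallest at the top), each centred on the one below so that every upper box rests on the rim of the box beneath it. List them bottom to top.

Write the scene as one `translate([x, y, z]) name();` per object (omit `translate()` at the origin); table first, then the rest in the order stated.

table();
translate([36, 174, 777]) open_box();
translate([40, 176, 1160]) open_box_2();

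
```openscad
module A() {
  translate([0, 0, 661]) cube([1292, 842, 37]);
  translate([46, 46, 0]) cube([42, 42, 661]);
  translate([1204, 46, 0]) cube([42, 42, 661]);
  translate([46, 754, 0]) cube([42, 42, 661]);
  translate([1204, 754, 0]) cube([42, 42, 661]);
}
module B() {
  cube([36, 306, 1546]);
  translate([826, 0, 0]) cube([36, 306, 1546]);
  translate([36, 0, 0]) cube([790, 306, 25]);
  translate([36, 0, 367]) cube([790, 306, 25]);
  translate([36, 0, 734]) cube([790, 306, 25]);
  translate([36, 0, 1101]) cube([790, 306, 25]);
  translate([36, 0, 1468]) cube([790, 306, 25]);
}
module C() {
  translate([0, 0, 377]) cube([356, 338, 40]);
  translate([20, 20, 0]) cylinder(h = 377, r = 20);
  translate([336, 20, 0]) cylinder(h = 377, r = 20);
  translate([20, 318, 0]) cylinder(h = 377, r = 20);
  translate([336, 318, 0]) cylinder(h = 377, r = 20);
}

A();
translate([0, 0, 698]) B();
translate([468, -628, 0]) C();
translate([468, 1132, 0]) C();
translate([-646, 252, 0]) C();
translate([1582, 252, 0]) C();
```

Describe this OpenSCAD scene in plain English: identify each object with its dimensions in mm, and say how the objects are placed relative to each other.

A is a table with a 1292×842 mm rectangular top, 37 mm thick, top surface at z = 698 mm, supported by four 42×42 mm square legs, each inset 46 mm from the nearest pair of top edges, running from the floor.

B is a bookshelf 862 mm wide overall, 306 mm deep and 1546 mm tall. The two sides are 36 mm thick vertical panels. 5 horizontal shelves of 25 mm thickness span between the inner faces of the sides; the lowest shelf sits on the floor and shelves are stacked with a clear vertical gap of 342 mm between each pair.

C is a four-legged stool. The seat is a 356×338×40 mm slab whose top surface is at z = 417 mm; four round legs, each 40 mm in diameter, run from the floor (z = 0) to the underside of the seat, each leg's axis is inset half a diameter from the nearest pair of seat edges (so the leg's bounding box is flush with the corner).

The bookshelf is on top of the table. Four stools sit around the table at the −y, +y, −x, +x sides.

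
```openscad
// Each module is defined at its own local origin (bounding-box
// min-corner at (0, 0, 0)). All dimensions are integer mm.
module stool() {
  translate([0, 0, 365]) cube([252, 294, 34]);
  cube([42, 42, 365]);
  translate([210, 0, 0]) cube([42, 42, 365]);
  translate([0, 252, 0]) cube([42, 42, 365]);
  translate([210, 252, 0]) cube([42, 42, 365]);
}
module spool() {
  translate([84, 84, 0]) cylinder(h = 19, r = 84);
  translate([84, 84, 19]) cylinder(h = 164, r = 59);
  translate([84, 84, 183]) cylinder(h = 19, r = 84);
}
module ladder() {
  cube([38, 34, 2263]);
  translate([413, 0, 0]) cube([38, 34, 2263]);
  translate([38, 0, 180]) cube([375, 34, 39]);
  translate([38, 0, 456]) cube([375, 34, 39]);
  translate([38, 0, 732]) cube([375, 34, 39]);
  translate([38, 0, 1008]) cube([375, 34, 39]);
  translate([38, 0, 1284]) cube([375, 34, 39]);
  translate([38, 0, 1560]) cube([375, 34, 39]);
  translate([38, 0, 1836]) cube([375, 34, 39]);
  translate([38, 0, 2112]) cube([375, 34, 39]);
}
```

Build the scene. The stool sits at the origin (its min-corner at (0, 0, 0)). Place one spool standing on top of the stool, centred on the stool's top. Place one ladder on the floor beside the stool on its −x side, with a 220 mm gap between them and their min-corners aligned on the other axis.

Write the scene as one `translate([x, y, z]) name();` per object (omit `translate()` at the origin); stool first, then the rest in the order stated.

stool();
translate([42, 63, 399]) spool();
translate([-671, 0, 0]) ladder();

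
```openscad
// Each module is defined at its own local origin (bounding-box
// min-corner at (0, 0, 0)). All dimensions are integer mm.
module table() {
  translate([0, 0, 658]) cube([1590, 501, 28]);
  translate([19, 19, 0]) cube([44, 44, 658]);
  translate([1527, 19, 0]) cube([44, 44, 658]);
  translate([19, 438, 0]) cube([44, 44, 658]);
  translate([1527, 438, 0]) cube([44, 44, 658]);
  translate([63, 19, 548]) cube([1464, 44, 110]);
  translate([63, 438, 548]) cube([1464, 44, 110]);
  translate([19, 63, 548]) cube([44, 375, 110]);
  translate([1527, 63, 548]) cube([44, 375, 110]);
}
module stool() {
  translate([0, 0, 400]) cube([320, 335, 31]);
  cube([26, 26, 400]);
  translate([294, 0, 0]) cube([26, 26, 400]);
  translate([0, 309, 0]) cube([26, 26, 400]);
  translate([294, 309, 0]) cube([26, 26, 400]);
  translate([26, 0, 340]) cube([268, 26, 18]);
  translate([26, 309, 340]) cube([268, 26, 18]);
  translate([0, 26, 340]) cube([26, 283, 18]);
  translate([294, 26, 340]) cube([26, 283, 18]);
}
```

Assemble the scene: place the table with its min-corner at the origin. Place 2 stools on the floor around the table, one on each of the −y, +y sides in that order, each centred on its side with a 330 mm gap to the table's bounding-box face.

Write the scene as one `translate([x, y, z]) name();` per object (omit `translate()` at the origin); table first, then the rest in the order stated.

table();
translate([635, -665, 0]) stool();
translate([635, 831, 0]) stool();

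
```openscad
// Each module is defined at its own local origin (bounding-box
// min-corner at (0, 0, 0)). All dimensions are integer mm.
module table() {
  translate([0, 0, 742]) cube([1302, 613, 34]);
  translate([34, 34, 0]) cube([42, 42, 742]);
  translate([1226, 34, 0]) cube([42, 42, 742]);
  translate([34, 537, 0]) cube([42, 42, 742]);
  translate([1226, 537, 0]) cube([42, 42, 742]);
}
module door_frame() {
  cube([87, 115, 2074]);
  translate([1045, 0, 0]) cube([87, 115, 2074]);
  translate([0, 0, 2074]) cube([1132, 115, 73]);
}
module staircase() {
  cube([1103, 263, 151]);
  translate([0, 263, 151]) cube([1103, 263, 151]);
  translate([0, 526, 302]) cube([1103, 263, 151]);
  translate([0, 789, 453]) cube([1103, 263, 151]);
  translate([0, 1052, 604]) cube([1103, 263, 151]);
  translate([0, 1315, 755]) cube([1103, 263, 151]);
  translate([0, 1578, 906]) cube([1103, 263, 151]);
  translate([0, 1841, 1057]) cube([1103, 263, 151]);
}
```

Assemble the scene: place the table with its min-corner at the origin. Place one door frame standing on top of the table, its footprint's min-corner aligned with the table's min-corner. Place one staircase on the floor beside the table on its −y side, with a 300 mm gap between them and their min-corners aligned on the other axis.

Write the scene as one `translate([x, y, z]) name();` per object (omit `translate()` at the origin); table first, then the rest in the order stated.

table();
translate([0, 0, 776]) door_frame();
translate([0, -2404, 0]) staircase();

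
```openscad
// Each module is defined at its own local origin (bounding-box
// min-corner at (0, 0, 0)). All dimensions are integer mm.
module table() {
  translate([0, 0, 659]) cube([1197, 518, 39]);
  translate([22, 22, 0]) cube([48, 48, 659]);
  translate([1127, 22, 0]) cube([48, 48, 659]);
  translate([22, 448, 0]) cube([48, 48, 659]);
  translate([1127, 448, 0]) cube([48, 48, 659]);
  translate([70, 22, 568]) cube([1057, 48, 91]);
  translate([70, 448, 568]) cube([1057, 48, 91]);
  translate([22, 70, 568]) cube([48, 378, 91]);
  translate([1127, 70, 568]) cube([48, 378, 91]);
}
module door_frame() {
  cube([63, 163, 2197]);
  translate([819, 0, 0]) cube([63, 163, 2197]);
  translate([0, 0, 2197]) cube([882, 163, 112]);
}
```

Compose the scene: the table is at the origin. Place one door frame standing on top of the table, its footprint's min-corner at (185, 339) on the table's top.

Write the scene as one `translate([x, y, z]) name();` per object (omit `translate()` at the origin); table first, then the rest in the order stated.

table();
translate([185, 339, 698]) door_frame();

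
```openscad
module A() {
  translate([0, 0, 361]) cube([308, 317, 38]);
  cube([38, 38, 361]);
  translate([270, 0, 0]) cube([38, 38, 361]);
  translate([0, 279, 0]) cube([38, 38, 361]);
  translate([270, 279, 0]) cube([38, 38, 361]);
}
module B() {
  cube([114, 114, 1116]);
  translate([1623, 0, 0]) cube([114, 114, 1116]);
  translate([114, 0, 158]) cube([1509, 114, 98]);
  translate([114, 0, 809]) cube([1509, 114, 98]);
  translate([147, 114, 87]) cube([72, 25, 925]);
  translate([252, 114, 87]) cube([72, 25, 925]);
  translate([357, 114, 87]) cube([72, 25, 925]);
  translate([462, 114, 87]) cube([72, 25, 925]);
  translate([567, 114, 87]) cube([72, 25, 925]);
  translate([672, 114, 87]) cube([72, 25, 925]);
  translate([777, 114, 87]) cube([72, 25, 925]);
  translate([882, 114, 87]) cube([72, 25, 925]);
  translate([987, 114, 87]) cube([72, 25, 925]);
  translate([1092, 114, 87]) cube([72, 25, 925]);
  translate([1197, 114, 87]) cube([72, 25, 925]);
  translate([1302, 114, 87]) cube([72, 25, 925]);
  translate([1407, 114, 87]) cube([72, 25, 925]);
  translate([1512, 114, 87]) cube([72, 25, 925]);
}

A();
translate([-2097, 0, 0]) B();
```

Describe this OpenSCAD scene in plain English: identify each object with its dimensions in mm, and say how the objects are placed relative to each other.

A is a four-legged stool. The seat is 308×317 mm, 38 mm thick, top at z = 399 mm. It stands on four square legs, each 38×38 mm in cross-section, from z = 0 to the seat underside, each flush with a corner of the seat.

B is a fence section. Two 114×114 mm posts, 1116 mm tall, stand on the floor with a clear span of 1509 mm between their inner faces. Two horizontal rails of 114×98 mm section span the gap between the posts with their undersides at z = 158 mm and z = 809 mm, flush with the posts' −y face. 14 pickets, each 72 mm wide, 25 mm thick and 925 mm tall, are fixed to the +y face of the rails with their bottoms at z = 87 mm, evenly spaced across the span with equal gaps (rounded down to the nearest mm) at the −x end and between each pair — any rounding remainder accumulates at the +x end.

The fence section is on the floor beside the stool on its −x side.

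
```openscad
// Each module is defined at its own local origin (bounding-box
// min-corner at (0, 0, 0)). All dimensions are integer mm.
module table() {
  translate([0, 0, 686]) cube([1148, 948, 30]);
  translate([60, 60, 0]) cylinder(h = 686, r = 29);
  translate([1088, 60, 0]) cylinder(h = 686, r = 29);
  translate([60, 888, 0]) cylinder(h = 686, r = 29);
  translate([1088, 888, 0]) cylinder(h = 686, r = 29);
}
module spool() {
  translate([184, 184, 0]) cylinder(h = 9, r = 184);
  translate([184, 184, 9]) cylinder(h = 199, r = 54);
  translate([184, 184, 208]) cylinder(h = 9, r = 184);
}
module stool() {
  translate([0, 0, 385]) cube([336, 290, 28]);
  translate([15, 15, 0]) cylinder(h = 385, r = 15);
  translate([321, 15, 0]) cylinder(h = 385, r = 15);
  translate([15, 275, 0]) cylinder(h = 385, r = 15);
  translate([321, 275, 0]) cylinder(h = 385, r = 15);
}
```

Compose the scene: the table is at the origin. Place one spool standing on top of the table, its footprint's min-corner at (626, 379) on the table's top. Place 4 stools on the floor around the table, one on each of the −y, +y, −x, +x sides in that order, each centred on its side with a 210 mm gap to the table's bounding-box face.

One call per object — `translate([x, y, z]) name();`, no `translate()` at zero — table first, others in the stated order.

table();
translate([626, 379, 716]) spool();
translate([406, -500, 0]) stool();
translate([406, 1158, 0]) stool();
translate([-546, 329, 0]) stool();
translate([1358, 329, 0]) stool();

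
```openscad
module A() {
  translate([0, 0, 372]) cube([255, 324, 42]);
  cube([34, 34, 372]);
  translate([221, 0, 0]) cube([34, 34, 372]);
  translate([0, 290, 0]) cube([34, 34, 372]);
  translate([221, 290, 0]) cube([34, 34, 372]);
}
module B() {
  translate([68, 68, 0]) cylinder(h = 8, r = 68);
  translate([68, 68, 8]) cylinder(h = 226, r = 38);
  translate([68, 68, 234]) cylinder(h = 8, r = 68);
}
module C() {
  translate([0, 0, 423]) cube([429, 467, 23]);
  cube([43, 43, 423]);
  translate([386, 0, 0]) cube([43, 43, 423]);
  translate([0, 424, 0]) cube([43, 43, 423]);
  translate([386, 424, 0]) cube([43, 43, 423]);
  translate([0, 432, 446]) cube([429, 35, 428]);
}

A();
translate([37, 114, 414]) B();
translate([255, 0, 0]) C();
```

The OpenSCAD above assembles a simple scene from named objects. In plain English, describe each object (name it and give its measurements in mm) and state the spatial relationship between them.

A is a four-legged stool. The seat is 255×324 mm, 42 mm thick, top at z = 414 mm. It stands on four square legs, each 34×34 mm in cross-section, from z = 0 to the seat underside, each flush with a corner of the seat.

B is a spool: two coaxial disc flanges of radius 68 mm and thickness 8 mm, joined by a core cylinder of radius 38 mm and height 226 mm. The lower flange rests on z = 0 and the three cylinders share a vertical axis.

C is a chair: 429×467 mm seat, 23 mm thick, top at z = 446 mm, on four 43 mm square corner legs flush with the seat edges. A 35 mm thick backrest slab spans the full seat width, extending 428 mm above the seat top, its back face flush with the seat's +y edge.

The spool is on top of the stool. The chair is against the stool's +x side, with their −y faces flush.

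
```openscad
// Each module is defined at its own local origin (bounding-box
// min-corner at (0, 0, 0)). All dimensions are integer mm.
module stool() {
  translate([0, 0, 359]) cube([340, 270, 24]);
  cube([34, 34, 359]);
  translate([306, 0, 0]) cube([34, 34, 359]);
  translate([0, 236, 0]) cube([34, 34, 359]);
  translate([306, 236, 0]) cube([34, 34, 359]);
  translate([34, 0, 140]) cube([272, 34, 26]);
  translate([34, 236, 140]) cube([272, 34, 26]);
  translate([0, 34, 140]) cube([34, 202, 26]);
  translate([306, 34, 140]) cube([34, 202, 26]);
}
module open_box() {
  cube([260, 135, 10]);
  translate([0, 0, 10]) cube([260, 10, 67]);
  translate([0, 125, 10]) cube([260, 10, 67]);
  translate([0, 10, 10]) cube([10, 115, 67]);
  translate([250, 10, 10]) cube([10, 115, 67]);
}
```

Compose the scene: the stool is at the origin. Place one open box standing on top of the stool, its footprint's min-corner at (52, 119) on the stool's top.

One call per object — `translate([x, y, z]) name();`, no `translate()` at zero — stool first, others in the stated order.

stool();
translate([52, 119, 383]) open_box();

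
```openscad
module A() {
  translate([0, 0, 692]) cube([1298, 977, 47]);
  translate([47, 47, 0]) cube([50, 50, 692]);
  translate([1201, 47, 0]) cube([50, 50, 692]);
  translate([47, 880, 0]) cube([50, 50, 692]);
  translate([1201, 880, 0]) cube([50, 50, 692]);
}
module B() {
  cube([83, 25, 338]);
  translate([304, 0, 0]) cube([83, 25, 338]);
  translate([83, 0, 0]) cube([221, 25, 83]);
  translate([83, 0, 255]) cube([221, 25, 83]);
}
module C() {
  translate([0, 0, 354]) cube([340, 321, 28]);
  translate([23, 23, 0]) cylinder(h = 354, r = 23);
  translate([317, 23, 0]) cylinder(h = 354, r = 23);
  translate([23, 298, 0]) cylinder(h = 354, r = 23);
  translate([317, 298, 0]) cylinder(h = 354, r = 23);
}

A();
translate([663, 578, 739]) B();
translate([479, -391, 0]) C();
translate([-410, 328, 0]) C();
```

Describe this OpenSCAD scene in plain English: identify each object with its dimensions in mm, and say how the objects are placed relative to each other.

A is a table with a 1298×977 mm rectangular top, 47 mm thick, top surface at z = 739 mm, supported by four 50×50 mm square legs, each inset 47 mm from the nearest pair of top edges, running from the floor.

B is a picture frame with a 221×172 mm rectangular opening (x by z) and a uniform 83 mm border on every side. Frame depth is 25 mm along y. It is built from two vertical stiles running the full outside height and two horizontal rails spanning the gap between the stiles.

C is a four-legged stool. The seat is 340×321 mm, 28 mm thick, top at z = 382 mm. It stands on four round legs, each 46 mm in diameter, from z = 0 to the seat underside, each leg's axis is inset half a diameter from the nearest pair of seat edges (so the leg's bounding box is flush with the corner).

The picture frame is on top of the table. Two stools sit around the table at the −y, −x sides.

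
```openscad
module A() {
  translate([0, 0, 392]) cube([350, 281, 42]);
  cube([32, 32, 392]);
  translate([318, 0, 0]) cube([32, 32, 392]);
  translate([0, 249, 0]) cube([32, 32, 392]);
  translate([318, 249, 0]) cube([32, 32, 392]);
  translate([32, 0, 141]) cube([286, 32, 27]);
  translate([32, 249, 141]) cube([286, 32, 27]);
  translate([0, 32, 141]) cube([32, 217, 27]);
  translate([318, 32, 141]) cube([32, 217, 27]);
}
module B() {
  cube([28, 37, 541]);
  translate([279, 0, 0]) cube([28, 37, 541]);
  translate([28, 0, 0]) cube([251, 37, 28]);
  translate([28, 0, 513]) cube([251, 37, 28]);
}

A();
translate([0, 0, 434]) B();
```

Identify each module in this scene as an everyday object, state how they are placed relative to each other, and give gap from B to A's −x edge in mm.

The picture frame's min-x is at 0; the stool's min-x is 0; gap = 0 mm.

A is a stool. B is a picture frame. The picture frame is on top of the stool. The gap from the picture frame to the stool's −x edge is 0 mm.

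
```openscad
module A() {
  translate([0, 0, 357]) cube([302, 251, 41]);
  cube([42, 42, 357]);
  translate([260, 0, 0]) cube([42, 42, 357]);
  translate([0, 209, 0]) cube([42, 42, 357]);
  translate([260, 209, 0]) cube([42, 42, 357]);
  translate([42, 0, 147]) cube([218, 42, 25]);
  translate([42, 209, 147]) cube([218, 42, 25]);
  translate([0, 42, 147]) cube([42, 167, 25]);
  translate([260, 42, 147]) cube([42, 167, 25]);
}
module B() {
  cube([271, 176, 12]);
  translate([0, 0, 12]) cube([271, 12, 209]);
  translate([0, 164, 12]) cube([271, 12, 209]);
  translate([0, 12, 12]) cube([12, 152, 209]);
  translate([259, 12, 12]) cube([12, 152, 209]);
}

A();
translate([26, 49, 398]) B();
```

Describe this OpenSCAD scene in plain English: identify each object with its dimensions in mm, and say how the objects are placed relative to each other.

A is a simple wooden stool: a rectangular seat 302 mm (x) by 251 mm (y), 41 mm thick, top face at z = 398 mm, on four square legs, each 42×42 mm in cross-section. The legs rest on z = 0, each flush with a corner of the seat. Four stretchers, 42 mm wide and 25 mm tall, connect adjacent legs with their undersides at z = 147 mm, each running between the inner faces of the legs it joins and aligned with the legs' outer faces on the other axis.

B is an open-topped rectangular box: outside dimensions 271×176×221 mm, with a uniform wall and base thickness of 12 mm. The base is a full 271×176 slab on the floor; four walls sit on top of the base. The front and back walls (the −y and +y sides) span the full width; the two side walls fit between them.

The open box is on top of the stool.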